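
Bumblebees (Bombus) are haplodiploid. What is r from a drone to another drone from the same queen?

0.5

Haploid brothers each carry a random half of the queen's diploid genome, so on average they share half: r = 1/2.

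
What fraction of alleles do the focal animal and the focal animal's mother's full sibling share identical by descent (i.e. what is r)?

0.25

Each parent–offspring link contributes a factor of 1/2, and independent paths through distinct common ancestors add.
Full aunt/uncle↔niece/nephew: two paths of length 3 through the shared grandparent pair: r = 2·(1/2)^3 = 1/4.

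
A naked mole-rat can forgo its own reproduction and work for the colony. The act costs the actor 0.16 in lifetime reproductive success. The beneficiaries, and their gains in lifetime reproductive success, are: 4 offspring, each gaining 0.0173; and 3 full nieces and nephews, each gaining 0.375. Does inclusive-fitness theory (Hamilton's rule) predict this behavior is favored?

Hamilton's rule: the trait is favored when the sum of r·B over every recipient exceeds the actor's cost C.
r to an offspring = 1/2 (one parent–offspring link: r = (1/2)^1 = 1/2).
r to a full niece or nephew = 0.25 (full aunt/uncle↔niece/nephew: two paths of length 3 through the shared grandparent pair: r = 2·(1/2)^3 = 1/4).
Summing one r·B term per recipient: 4·0.5·0.0173 + 3·0.25·0.375 = 0.31585.
0.31585 > 0.16: the indirect benefit exceeds the cost.

Yes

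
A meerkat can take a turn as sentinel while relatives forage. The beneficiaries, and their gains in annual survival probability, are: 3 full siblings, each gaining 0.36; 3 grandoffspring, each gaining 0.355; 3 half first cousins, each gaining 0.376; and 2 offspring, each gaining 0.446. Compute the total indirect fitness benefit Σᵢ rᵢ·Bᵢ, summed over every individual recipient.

r to a full sibling = 1/2 (full sibs share both parents — two paths of length 2: r = 2·(1/2)^2 = 1/2).
r to a grandoffspring = 1/4 (two parent–offspring links: r = (1/2)^2 = 1/4).
r to a half first cousin = 1/16 (half first cousins share one grandparent — one path of length 4: r = (1/2)^4 = 1/16).
r to an offspring = 1/2 (one parent–offspring link: r = (1/2)^1 = 1/2).
Summing one r·B term per recipient: 3·0.5·0.36 + 3·0.25·0.355 + 3·0.0625·0.376 + 2·0.5·0.446 = 1.32275.

1.32275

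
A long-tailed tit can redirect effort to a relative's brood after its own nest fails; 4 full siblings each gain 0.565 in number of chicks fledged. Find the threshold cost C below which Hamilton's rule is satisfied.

1.13

r to a full sibling = 0.5 (full sibs share both parents — two paths of length 2: r = 2·(1/2)^2 = 1/2).
Hamilton's rule: n·r·B > C, so the trait is favored while C < n·r·B = 4·0.5·0.565 = 1.13.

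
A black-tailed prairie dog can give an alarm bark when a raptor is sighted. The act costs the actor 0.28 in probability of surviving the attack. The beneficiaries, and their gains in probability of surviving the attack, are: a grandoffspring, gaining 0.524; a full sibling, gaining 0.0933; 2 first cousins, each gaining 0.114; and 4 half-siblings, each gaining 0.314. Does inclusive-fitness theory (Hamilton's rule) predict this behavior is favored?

Hamilton's rule: the trait is favored when the sum of r·B over every recipient exceeds the actor's cost C.
r to a grandoffspring = 1/4 (two parent–offspring links: r = (1/2)^2 = 1/4).
r to a full sibling = 1/2 (full sibs share both parents — two paths of length 2: r = 2·(1/2)^2 = 1/2).
r to a first cousin = 0.125 (first cousins share one grandparent pair — two paths of length 4: r = 2·(1/2)^4 = 1/8).
r to a half-sibling = 0.25 (half-sibs share one parent — one path of length 2: r = (1/2)^2 = 1/4).
Summing one r·B term per recipient: 1·0.25·0.524 + 1·0.5·0.0933 + 2·0.125·0.114 + 4·0.25·0.314 = 0.52015.
0.52015 > 0.28: the indirect benefit exceeds the cost.

Yes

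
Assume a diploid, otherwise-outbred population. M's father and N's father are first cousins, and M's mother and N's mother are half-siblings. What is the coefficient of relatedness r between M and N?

With two independent routes of shared ancestry, r is the sum of the two contributions.
M and N are related in two ways: second cousins through their fathers (r = 1/32) and half first cousins through their mothers (r = 1/16).
r = 1/32 + 1/16 = 0.09375.

0.09375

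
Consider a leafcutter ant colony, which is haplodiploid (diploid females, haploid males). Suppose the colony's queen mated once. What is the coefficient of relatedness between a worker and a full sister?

Haplodiploid full sisters inherit their father's entire haploid genome identically (contributing 1/2) and on average half of their mother's contribution (1/2 · 1/2 = 1/4); r = 1/2 + 1/4 = 3/4.

0.75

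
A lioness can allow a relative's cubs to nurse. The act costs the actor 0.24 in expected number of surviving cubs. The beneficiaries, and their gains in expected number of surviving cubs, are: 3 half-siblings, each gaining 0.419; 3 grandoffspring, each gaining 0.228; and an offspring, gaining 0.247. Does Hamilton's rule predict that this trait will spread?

Hamilton's rule: the trait is favored when the sum of r·B over every recipient exceeds the actor's cost C.
r to a half-sibling = 1/4 (half-sibs share one parent — one path of length 2: r = (1/2)^2 = 1/4).
r to a grandoffspring = 1/4 (two parent–offspring links: r = (1/2)^2 = 1/4).
r to an offspring = 0.5 (one parent–offspring link: r = (1/2)^1 = 1/2).
Summing one r·B term per recipient: 3·0.25·0.419 + 3·0.25·0.228 + 1·0.5·0.247 = 0.60875.
0.60875 > 0.24: the indirect benefit exceeds the cost.

Yes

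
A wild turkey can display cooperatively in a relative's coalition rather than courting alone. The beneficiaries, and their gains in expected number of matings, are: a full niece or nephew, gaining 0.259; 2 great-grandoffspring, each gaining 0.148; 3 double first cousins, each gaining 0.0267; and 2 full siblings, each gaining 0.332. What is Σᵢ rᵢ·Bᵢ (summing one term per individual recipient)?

0.453775

r to a full niece or nephew = 1/4 (full aunt/uncle↔niece/nephew: two paths of length 3 through the shared grandparent pair: r = 2·(1/2)^3 = 1/4).
r to a great-grandoffspring = 1/8 (three parent–offspring links: r = (1/2)^3 = 1/8).
r to a double first cousin = 1/4 (double first cousins share both grandparent pairs — four paths of length 4: r = 4·(1/2)^4 = 1/4).
r to a full sibling = 1/2 (full sibs share both parents — two paths of length 2: r = 2·(1/2)^2 = 1/2).
Summing one r·B term per recipient: 1·0.25·0.259 + 2·0.125·0.148 + 3·0.25·0.0267 + 2·0.5·0.332 = 0.453775.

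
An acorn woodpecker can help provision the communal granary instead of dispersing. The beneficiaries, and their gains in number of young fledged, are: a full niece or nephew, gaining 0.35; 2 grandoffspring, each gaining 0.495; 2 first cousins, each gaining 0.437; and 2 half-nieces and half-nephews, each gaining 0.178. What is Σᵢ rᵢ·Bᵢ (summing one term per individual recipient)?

r to a full niece or nephew = 1/4 (full aunt/uncle↔niece/nephew: two paths of length 3 through the shared grandparent pair: r = 2·(1/2)^3 = 1/4).
r to a grandoffspring = 0.25 (two parent–offspring links: r = (1/2)^2 = 1/4).
r to a first cousin = 0.125 (first cousins share one grandparent pair — two paths of length 4: r = 2·(1/2)^4 = 1/8).
r to a half-niece or half-nephew = 0.125 (half-aunt/uncle↔niece/nephew: one path of length 3: r = (1/2)^3 = 1/8).
Summing one r·B term per recipient: 1·0.25·0.35 + 2·0.25·0.495 + 2·0.125·0.437 + 2·0.125·0.178 = 0.48875.

0.48875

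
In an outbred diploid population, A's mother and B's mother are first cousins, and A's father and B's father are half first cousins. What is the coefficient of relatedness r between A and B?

0.046875

Wright's path rule: contributions from independent ancestry routes add.
A and B are related in two ways: second cousins through their mothers (r = 1/32) and half second cousins through their fathers (r = 1/64).
r = 1/32 + 1/64 = 3/64 = 0.046875.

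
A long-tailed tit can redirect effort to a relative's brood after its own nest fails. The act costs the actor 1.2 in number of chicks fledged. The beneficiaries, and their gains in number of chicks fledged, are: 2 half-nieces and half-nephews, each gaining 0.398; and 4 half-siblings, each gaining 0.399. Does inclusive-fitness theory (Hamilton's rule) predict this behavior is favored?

Hamilton's rule: the trait is favored when the sum of r·B over every recipient exceeds the actor's cost C.
r to a half-niece or half-nephew = 0.125 (half-aunt/uncle↔niece/nephew: one path of length 3: r = (1/2)^3 = 1/8).
r to a half-sibling = 1/4 (half-sibs share one parent — one path of length 2: r = (1/2)^2 = 1/4).
Summing one r·B term per recipient: 2·0.125·0.398 + 4·0.25·0.399 = 0.4985.
0.4985 < 1.2: the indirect benefit is less than the cost.

No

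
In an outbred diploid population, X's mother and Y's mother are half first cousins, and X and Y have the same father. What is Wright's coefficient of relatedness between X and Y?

With two independent routes of shared ancestry, r is the sum of the two contributions.
X and Y are related in two ways: half second cousins through their mothers (r = 1/64) and half-sibs through their shared father (r = 1/4).
r = 1/64 + 1/4 = 0.265625.

0.265625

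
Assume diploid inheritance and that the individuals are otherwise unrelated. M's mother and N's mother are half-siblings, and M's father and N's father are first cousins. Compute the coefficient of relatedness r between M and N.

0.09375

Relatedness sums over independent paths through distinct common ancestors.
M and N are related in two ways: half first cousins through their mothers (r = 1/16) and second cousins through their fathers (r = 1/32).
r = 1/16 + 1/32 = 3/32 = 0.09375.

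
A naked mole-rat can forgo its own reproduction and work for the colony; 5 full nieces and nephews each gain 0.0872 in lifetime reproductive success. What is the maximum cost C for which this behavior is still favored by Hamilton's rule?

r to a full niece or nephew = 1/4 (full aunt/uncle↔niece/nephew: two paths of length 3 through the shared grandparent pair: r = 2·(1/2)^3 = 1/4).
Hamilton's rule: n·r·B > C, so the trait is favored while C < n·r·B = 5·0.25·0.0872 = 0.109.

0.109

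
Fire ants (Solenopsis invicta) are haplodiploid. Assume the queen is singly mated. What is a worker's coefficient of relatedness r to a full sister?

Haplodiploid full sisters inherit their father's entire haploid genome identically (contributing 1/2) and on average half of their mother's contribution (1/2 · 1/2 = 1/4); r = 1/2 + 1/4 = 3/4.

0.75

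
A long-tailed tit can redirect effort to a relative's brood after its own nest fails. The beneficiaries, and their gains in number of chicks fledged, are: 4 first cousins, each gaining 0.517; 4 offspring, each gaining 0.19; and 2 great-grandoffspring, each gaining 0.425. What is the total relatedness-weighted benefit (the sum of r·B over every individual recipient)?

r to a first cousin = 0.125 (first cousins share one grandparent pair — two paths of length 4: r = 2·(1/2)^4 = 1/8).
r to an offspring = 0.5 (one parent–offspring link: r = (1/2)^1 = 1/2).
r to a great-grandoffspring = 1/8 (three parent–offspring links: r = (1/2)^3 = 1/8).
Summing one r·B term per recipient: 4·0.125·0.517 + 4·0.5·0.19 + 2·0.125·0.425 = 0.74475.

0.74475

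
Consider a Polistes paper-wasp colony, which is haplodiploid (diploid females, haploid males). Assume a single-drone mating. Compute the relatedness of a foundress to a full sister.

0.75

Haplodiploid full sisters inherit their father's entire haploid genome identically (contributing 1/2) and on average half of their mother's contribution (1/2 · 1/2 = 1/4); r = 1/2 + 1/4 = 3/4.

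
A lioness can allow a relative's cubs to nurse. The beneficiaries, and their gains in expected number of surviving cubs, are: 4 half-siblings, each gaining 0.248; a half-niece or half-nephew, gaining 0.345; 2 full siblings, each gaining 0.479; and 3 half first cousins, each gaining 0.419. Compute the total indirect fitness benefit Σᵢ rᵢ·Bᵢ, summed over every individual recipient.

r to a half-sibling = 0.25 (half-sibs share one parent — one path of length 2: r = (1/2)^2 = 1/4).
r to a half-niece or half-nephew = 1/8 (half-aunt/uncle↔niece/nephew: one path of length 3: r = (1/2)^3 = 1/8).
r to a full sibling = 1/2 (full sibs share both parents — two paths of length 2: r = 2·(1/2)^2 = 1/2).
r to a half first cousin = 0.0625 (half first cousins share one grandparent — one path of length 4: r = (1/2)^4 = 1/16).
Summing one r·B term per recipient: 4·0.25·0.248 + 1·0.125·0.345 + 2·0.5·0.479 + 3·0.0625·0.419 = 0.8486875.

0.8486875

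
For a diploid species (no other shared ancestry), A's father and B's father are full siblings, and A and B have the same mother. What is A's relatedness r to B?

0.375

Independent pedigree routes through distinct common ancestors add.
A and B are related in two ways: first cousins through their fathers (r = 1/8) and half-sibs through their shared mother (r = 1/4).
r = 1/8 + 1/4 = 3/8 = 0.375.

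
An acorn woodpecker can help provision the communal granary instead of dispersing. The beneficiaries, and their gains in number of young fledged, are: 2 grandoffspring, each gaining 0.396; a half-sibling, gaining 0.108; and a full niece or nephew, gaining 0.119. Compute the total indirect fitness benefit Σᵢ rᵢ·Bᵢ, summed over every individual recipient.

r to a grandoffspring = 1/4 (two parent–offspring links: r = (1/2)^2 = 1/4).
r to a half-sibling = 0.25 (half-sibs share one parent — one path of length 2: r = (1/2)^2 = 1/4).
r to a full niece or nephew = 1/4 (full aunt/uncle↔niece/nephew: two paths of length 3 through the shared grandparent pair: r = 2·(1/2)^3 = 1/4).
Summing one r·B term per recipient: 2·0.25·0.396 + 1·0.25·0.108 + 1·0.25·0.119 = 0.25475.

0.25475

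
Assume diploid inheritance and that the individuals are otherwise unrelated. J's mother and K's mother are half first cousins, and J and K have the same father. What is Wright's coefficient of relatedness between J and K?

Relatedness sums over independent paths through distinct common ancestors.
J and K are related in two ways: half second cousins through their mothers (r = 1/64) and half-sibs through their shared father (r = 1/4).
r = 1/64 + 1/4 = 17/64 = 0.265625.

0.265625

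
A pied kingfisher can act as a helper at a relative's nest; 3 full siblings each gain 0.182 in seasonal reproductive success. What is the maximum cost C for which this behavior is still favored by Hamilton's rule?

0.273

r to a full sibling = 1/2 (full sibs share both parents — two paths of length 2: r = 2·(1/2)^2 = 1/2).
Hamilton's rule: n·r·B > C, so the trait is favored while C < n·r·B = 3·0.5·0.182 = 0.273.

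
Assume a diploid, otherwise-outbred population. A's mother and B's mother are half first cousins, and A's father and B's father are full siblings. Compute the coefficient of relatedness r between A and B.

With two independent routes of shared ancestry, r is the sum of the two contributions.
A and B are related in two ways: half second cousins through their mothers (r = 1/64) and first cousins through their fathers (r = 1/8).
r = 1/64 + 1/8 = 0.140625.

0.140625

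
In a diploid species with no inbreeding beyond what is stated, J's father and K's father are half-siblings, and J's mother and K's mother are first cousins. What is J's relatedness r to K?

0.09375

Relatedness sums over independent paths through distinct common ancestors.
J and K are related in two ways: half first cousins through their fathers (r = 1/16) and second cousins through their mothers (r = 1/32).
r = 1/16 + 1/32 = 3/32 = 0.09375.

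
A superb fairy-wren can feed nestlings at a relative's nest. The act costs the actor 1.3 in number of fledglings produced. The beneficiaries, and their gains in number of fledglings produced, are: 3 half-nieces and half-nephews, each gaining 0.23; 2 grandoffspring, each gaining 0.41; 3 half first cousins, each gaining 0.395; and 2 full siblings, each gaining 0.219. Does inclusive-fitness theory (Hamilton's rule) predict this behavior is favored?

Hamilton's rule: the trait is favored when the sum of r·B over every recipient exceeds the actor's cost C.
r to a half-niece or half-nephew = 0.125 (half-aunt/uncle↔niece/nephew: one path of length 3: r = (1/2)^3 = 1/8).
r to a grandoffspring = 0.25 (two parent–offspring links: r = (1/2)^2 = 1/4).
r to a half first cousin = 1/16 (half first cousins share one grandparent — one path of length 4: r = (1/2)^4 = 1/16).
r to a full sibling = 0.5 (full sibs share both parents — two paths of length 2: r = 2·(1/2)^2 = 1/2).
Summing one r·B term per recipient: 3·0.125·0.23 + 2·0.25·0.41 + 3·0.0625·0.395 + 2·0.5·0.219 = 0.5843125.
0.5843125 < 1.3: the indirect benefit is less than the cost.

No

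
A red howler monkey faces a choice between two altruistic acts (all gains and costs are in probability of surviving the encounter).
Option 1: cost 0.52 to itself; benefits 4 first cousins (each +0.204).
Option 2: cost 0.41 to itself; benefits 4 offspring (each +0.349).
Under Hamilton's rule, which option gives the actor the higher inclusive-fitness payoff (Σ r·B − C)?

Option 1: r to a first cousin = 0.125.
Option 1: Σ r·B − C = (4·0.125·0.204) − 0.52 = -0.418.
Option 2: r to an offspring = 0.5.
Option 2: Σ r·B − C = (4·0.5·0.349) − 0.41 = 0.288.
Option 2 has the higher net inclusive-fitness payoff.

Option 2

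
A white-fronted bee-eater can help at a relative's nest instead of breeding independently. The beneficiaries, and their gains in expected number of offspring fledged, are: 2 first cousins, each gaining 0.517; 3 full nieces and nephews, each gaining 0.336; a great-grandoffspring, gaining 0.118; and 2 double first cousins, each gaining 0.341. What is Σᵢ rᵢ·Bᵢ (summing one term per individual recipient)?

0.5665

r to a first cousin = 0.125 (first cousins share one grandparent pair — two paths of length 4: r = 2·(1/2)^4 = 1/8).
r to a full niece or nephew = 0.25 (full aunt/uncle↔niece/nephew: two paths of length 3 through the shared grandparent pair: r = 2·(1/2)^3 = 1/4).
r to a great-grandoffspring = 1/8 (three parent–offspring links: r = (1/2)^3 = 1/8).
r to a double first cousin = 0.25 (double first cousins share both grandparent pairs — four paths of length 4: r = 4·(1/2)^4 = 1/4).
Summing one r·B term per recipient: 2·0.125·0.517 + 3·0.25·0.336 + 1·0.125·0.118 + 2·0.25·0.341 = 0.5665.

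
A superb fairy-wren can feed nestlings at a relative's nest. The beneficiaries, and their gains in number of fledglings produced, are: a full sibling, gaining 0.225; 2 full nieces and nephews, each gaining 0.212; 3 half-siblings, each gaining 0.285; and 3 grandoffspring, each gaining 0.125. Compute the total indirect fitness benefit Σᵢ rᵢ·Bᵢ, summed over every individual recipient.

r to a full sibling = 1/2 (full sibs share both parents — two paths of length 2: r = 2·(1/2)^2 = 1/2).
r to a full niece or nephew = 1/4 (full aunt/uncle↔niece/nephew: two paths of length 3 through the shared grandparent pair: r = 2·(1/2)^3 = 1/4).
r to a half-sibling = 1/4 (half-sibs share one parent — one path of length 2: r = (1/2)^2 = 1/4).
r to a grandoffspring = 0.25 (two parent–offspring links: r = (1/2)^2 = 1/4).
Summing one r·B term per recipient: 1·0.5·0.225 + 2·0.25·0.212 + 3·0.25·0.285 + 3·0.25·0.125 = 0.526.

0.526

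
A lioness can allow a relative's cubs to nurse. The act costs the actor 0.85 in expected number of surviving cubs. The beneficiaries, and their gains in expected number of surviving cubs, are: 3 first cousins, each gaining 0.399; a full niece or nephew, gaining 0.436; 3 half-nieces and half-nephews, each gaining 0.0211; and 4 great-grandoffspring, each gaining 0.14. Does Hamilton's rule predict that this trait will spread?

No

Hamilton's rule: the trait is favored when the sum of r·B over every recipient exceeds the actor's cost C.
r to a first cousin = 1/8 (first cousins share one grandparent pair — two paths of length 4: r = 2·(1/2)^4 = 1/8).
r to a full niece or nephew = 0.25 (full aunt/uncle↔niece/nephew: two paths of length 3 through the shared grandparent pair: r = 2·(1/2)^3 = 1/4).
r to a half-niece or half-nephew = 0.125 (half-aunt/uncle↔niece/nephew: one path of length 3: r = (1/2)^3 = 1/8).
r to a great-grandoffspring = 1/8 (three parent–offspring links: r = (1/2)^3 = 1/8).
Summing one r·B term per recipient: 3·0.125·0.399 + 1·0.25·0.436 + 3·0.125·0.0211 + 4·0.125·0.14 = 0.3365375.
0.3365375 < 0.85: the indirect benefit is less than the cost.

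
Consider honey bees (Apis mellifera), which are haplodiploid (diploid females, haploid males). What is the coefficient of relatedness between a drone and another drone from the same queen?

Haploid brothers each carry a random half of the queen's diploid genome, so on average they share half: r = 1/2.

0.5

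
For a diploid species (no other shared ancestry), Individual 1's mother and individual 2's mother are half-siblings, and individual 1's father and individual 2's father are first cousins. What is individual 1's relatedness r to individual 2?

With two independent routes of shared ancestry, r is the sum of the two contributions.
Individual 1 and individual 2 are related in two ways: half first cousins through their mothers (r = 1/16) and second cousins through their fathers (r = 1/32).
r = 1/16 + 1/32 = 0.09375.

0.09375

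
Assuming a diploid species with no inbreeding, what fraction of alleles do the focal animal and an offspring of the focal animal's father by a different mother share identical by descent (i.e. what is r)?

0.25

Each parent–offspring link contributes a factor of 1/2, and independent paths through distinct common ancestors add.
Half-sibs share one parent — one path of length 2: r = (1/2)^2 = 1/4.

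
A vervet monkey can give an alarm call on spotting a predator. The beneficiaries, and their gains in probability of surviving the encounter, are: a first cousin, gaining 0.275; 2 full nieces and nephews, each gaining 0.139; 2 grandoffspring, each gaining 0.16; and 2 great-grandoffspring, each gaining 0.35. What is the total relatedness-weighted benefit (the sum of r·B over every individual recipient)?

r to a first cousin = 0.125 (first cousins share one grandparent pair — two paths of length 4: r = 2·(1/2)^4 = 1/8).
r to a full niece or nephew = 0.25 (full aunt/uncle↔niece/nephew: two paths of length 3 through the shared grandparent pair: r = 2·(1/2)^3 = 1/4).
r to a grandoffspring = 1/4 (two parent–offspring links: r = (1/2)^2 = 1/4).
r to a great-grandoffspring = 0.125 (three parent–offspring links: r = (1/2)^3 = 1/8).
Summing one r·B term per recipient: 1·0.125·0.275 + 2·0.25·0.139 + 2·0.25·0.16 + 2·0.125·0.35 = 0.271375.

0.271375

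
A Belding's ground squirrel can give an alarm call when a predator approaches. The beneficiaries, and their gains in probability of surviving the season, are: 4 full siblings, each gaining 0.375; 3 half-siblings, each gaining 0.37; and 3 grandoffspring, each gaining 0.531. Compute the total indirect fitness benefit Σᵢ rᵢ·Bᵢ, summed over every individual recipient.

1.42575

r to a full sibling = 0.5 (full sibs share both parents — two paths of length 2: r = 2·(1/2)^2 = 1/2).
r to a half-sibling = 0.25 (half-sibs share one parent — one path of length 2: r = (1/2)^2 = 1/4).
r to a grandoffspring = 1/4 (two parent–offspring links: r = (1/2)^2 = 1/4).
Summing one r·B term per recipient: 4·0.5·0.375 + 3·0.25·0.37 + 3·0.25·0.531 = 1.42575.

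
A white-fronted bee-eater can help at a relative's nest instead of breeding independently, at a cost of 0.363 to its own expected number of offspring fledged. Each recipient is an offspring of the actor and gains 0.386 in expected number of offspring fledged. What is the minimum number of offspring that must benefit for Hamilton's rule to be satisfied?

2

r to an offspring = 1/2 (one parent–offspring link: r = (1/2)^1 = 1/2).
Hamilton's rule: n·r·B > C  ⇒  n > C/(r·B) = 0.363/(0.5·0.386) = 1.881.
The smallest integer exceeding 1.881 is 2.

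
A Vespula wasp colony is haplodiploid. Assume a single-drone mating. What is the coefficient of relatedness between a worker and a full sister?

Haplodiploid full sisters inherit their father's entire haploid genome identically (contributing 1/2) and on average half of their mother's contribution (1/2 · 1/2 = 1/4); r = 1/2 + 1/4 = 3/4.

0.75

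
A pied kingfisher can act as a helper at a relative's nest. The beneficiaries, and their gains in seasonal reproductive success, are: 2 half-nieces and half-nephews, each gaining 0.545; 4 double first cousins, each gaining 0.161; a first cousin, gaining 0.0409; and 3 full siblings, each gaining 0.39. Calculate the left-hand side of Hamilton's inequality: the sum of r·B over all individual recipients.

r to a half-niece or half-nephew = 1/8 (half-aunt/uncle↔niece/nephew: one path of length 3: r = (1/2)^3 = 1/8).
r to a double first cousin = 0.25 (double first cousins share both grandparent pairs — four paths of length 4: r = 4·(1/2)^4 = 1/4).
r to a first cousin = 1/8 (first cousins share one grandparent pair — two paths of length 4: r = 2·(1/2)^4 = 1/8).
r to a full sibling = 0.5 (full sibs share both parents — two paths of length 2: r = 2·(1/2)^2 = 1/2).
Summing one r·B term per recipient: 2·0.125·0.545 + 4·0.25·0.161 + 1·0.125·0.0409 + 3·0.5·0.39 = 0.8873625.

0.8873625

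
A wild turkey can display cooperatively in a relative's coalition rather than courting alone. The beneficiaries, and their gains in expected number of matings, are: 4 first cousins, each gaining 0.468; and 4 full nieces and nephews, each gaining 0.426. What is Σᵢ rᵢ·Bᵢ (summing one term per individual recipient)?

0.66

r to a first cousin = 1/8 (first cousins share one grandparent pair — two paths of length 4: r = 2·(1/2)^4 = 1/8).
r to a full niece or nephew = 1/4 (full aunt/uncle↔niece/nephew: two paths of length 3 through the shared grandparent pair: r = 2·(1/2)^3 = 1/4).
Summing one r·B term per recipient: 4·0.125·0.468 + 4·0.25·0.426 = 0.66.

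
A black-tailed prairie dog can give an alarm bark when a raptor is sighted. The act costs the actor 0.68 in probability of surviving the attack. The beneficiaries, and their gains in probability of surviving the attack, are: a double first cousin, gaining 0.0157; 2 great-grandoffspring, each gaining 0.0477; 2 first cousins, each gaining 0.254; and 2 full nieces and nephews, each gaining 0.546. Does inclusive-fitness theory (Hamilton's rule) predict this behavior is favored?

No

Hamilton's rule: the trait is favored when the sum of r·B over every recipient exceeds the actor's cost C.
r to a double first cousin = 1/4 (double first cousins share both grandparent pairs — four paths of length 4: r = 4·(1/2)^4 = 1/4).
r to a great-grandoffspring = 0.125 (three parent–offspring links: r = (1/2)^3 = 1/8).
r to a first cousin = 0.125 (first cousins share one grandparent pair — two paths of length 4: r = 2·(1/2)^4 = 1/8).
r to a full niece or nephew = 1/4 (full aunt/uncle↔niece/nephew: two paths of length 3 through the shared grandparent pair: r = 2·(1/2)^3 = 1/4).
Summing one r·B term per recipient: 1·0.25·0.0157 + 2·0.125·0.0477 + 2·0.125·0.254 + 2·0.25·0.546 = 0.35235.
0.35235 < 0.68: the indirect benefit is less than the cost.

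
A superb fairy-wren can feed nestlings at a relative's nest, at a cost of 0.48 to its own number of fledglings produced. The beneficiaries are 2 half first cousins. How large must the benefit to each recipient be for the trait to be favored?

3.84

r to a half first cousin = 0.0625 (half first cousins share one grandparent — one path of length 4: r = (1/2)^4 = 1/16).
Hamilton's rule with n recipients of equal r: n·r·B > C, so B > C/(n·r) = 0.48/(2·0.0625) = 3.84.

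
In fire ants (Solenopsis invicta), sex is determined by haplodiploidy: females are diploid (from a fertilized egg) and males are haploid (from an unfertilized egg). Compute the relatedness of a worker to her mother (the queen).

0.5

One meiotic link between diploid queen and diploid daughter: r = 1/2.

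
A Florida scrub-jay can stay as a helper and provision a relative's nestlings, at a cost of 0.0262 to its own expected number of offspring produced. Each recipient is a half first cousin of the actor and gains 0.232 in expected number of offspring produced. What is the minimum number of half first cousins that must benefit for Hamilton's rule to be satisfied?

r to a half first cousin = 1/16 (half first cousins share one grandparent — one path of length 4: r = (1/2)^4 = 1/16).
Hamilton's rule: n·r·B > C  ⇒  n > C/(r·B) = 0.0262/(0.0625·0.232) = 1.807.
The smallest integer exceeding 1.807 is 2.

2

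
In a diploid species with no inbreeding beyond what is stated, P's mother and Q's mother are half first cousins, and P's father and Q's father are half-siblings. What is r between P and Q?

0.078125

Independent pedigree routes through distinct common ancestors add.
P and Q are related in two ways: half second cousins through their mothers (r = 1/64) and half first cousins through their fathers (r = 1/16).
r = 1/64 + 1/16 = 5/64 = 0.078125.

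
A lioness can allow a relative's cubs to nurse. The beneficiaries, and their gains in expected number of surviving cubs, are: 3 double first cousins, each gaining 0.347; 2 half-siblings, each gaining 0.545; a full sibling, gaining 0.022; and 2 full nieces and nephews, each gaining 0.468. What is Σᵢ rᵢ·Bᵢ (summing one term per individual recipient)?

r to a double first cousin = 1/4 (double first cousins share both grandparent pairs — four paths of length 4: r = 4·(1/2)^4 = 1/4).
r to a half-sibling = 1/4 (half-sibs share one parent — one path of length 2: r = (1/2)^2 = 1/4).
r to a full sibling = 0.5 (full sibs share both parents — two paths of length 2: r = 2·(1/2)^2 = 1/2).
r to a full niece or nephew = 1/4 (full aunt/uncle↔niece/nephew: two paths of length 3 through the shared grandparent pair: r = 2·(1/2)^3 = 1/4).
Summing one r·B term per recipient: 3·0.25·0.347 + 2·0.25·0.545 + 1·0.5·0.022 + 2·0.25·0.468 = 0.77775.

0.77775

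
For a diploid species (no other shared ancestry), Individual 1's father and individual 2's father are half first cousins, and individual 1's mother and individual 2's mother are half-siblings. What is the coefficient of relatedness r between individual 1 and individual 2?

0.078125

Relatedness sums over independent paths through distinct common ancestors.
Individual 1 and individual 2 are related in two ways: half second cousins through their fathers (r = 1/64) and half first cousins through their mothers (r = 1/16).
r = 1/64 + 1/16 = 0.078125.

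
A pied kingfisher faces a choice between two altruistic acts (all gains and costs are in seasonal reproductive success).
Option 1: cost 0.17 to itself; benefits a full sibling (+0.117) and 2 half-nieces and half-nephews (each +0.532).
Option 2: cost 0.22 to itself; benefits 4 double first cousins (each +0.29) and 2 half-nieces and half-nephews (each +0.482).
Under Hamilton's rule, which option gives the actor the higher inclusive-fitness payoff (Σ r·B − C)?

Option 1: r to a full sibling = 0.5.
Option 1: r to a half-niece or half-nephew = 0.125.
Option 1: Σ r·B − C = (1·0.5·0.117 + 2·0.125·0.532) − 0.17 = 0.0215.
Option 2: r to a double first cousin = 0.25.
Option 2: r to a half-niece or half-nephew = 0.125.
Option 2: Σ r·B − C = (4·0.25·0.29 + 2·0.125·0.482) − 0.22 = 0.1905.
Option 2 has the higher net inclusive-fitness payoff.

Option 2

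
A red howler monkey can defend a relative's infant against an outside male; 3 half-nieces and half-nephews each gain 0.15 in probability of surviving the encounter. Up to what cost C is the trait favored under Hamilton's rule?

r to a half-niece or half-nephew = 1/8 (half-aunt/uncle↔niece/nephew: one path of length 3: r = (1/2)^3 = 1/8).
Hamilton's rule: n·r·B > C, so the trait is favored while C < n·r·B = 3·0.125·0.15 = 0.05625.

0.05625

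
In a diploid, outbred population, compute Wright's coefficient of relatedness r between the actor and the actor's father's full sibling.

Each parent–offspring link contributes a factor of 1/2, and independent paths through distinct common ancestors add.
Full aunt/uncle↔niece/nephew: two paths of length 3 through the shared grandparent pair: r = 2·(1/2)^3 = 1/4.

0.25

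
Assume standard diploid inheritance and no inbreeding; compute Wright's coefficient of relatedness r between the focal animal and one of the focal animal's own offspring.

Each parent–offspring link contributes a factor of 1/2, and independent paths through distinct common ancestors add.
One parent–offspring link: r = (1/2)^1 = 1/2.

0.5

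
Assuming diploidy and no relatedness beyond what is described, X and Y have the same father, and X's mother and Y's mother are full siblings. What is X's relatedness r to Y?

0.375

Wright's path rule: contributions from independent ancestry routes add.
X and Y are related in two ways: half-sibs through their shared father (r = 1/4) and first cousins through their mothers (r = 1/8).
r = 1/4 + 1/8 = 3/8 = 0.375.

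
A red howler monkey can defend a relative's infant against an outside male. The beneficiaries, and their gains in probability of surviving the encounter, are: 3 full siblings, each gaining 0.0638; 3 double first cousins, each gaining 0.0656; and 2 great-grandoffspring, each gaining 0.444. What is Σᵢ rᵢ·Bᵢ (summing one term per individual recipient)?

r to a full sibling = 0.5 (full sibs share both parents — two paths of length 2: r = 2·(1/2)^2 = 1/2).
r to a double first cousin = 0.25 (double first cousins share both grandparent pairs — four paths of length 4: r = 4·(1/2)^4 = 1/4).
r to a great-grandoffspring = 1/8 (three parent–offspring links: r = (1/2)^3 = 1/8).
Summing one r·B term per recipient: 3·0.5·0.0638 + 3·0.25·0.0656 + 2·0.125·0.444 = 0.2559.

0.2559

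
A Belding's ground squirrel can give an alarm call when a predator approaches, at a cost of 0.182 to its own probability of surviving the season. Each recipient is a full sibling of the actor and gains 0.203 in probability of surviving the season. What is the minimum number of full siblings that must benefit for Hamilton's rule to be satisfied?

2

r to a full sibling = 0.5 (full sibs share both parents — two paths of length 2: r = 2·(1/2)^2 = 1/2).
Hamilton's rule: n·r·B > C  ⇒  n > C/(r·B) = 0.182/(0.5·0.203) = 1.793.
The smallest integer exceeding 1.793 is 2.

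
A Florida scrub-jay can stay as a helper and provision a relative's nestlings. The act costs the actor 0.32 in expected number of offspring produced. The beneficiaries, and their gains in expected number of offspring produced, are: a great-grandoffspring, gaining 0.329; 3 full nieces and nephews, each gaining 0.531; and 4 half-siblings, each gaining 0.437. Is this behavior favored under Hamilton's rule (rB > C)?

Yes

Hamilton's rule: the trait is favored when the sum of r·B over every recipient exceeds the actor's cost C.
r to a great-grandoffspring = 1/8 (three parent–offspring links: r = (1/2)^3 = 1/8).
r to a full niece or nephew = 0.25 (full aunt/uncle↔niece/nephew: two paths of length 3 through the shared grandparent pair: r = 2·(1/2)^3 = 1/4).
r to a half-sibling = 0.25 (half-sibs share one parent — one path of length 2: r = (1/2)^2 = 1/4).
Summing one r·B term per recipient: 1·0.125·0.329 + 3·0.25·0.531 + 4·0.25·0.437 = 0.876375.
0.876375 > 0.32: the indirect benefit exceeds the cost.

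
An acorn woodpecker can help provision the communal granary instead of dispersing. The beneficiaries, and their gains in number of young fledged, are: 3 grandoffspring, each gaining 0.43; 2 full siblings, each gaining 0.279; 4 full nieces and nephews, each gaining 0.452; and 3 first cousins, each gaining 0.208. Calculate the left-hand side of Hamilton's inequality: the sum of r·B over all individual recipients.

r to a grandoffspring = 1/4 (two parent–offspring links: r = (1/2)^2 = 1/4).
r to a full sibling = 1/2 (full sibs share both parents — two paths of length 2: r = 2·(1/2)^2 = 1/2).
r to a full niece or nephew = 1/4 (full aunt/uncle↔niece/nephew: two paths of length 3 through the shared grandparent pair: r = 2·(1/2)^3 = 1/4).
r to a first cousin = 1/8 (first cousins share one grandparent pair — two paths of length 4: r = 2·(1/2)^4 = 1/8).
Summing one r·B term per recipient: 3·0.25·0.43 + 2·0.5·0.279 + 4·0.25·0.452 + 3·0.125·0.208 = 1.1315.

1.1315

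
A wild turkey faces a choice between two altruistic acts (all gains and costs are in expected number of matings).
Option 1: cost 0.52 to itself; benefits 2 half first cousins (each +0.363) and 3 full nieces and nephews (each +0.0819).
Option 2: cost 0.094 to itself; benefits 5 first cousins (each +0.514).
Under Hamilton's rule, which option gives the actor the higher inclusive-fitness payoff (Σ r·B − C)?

Option 1: r to a half first cousin = 0.0625.
Option 1: r to a full niece or nephew = 0.25.
Option 1: Σ r·B − C = (2·0.0625·0.363 + 3·0.25·0.0819) − 0.52 = -0.4132.
Option 2: r to a first cousin = 0.125.
Option 2: Σ r·B − C = (5·0.125·0.514) − 0.094 = 0.22725.
Option 2 has the higher net inclusive-fitness payoff.

Option 2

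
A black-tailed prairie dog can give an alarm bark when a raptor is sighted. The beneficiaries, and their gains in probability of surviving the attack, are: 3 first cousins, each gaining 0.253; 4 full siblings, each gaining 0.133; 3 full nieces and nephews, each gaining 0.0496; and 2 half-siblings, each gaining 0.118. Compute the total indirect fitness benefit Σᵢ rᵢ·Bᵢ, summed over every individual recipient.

0.457075

r to a first cousin = 0.125 (first cousins share one grandparent pair — two paths of length 4: r = 2·(1/2)^4 = 1/8).
r to a full sibling = 1/2 (full sibs share both parents — two paths of length 2: r = 2·(1/2)^2 = 1/2).
r to a full niece or nephew = 1/4 (full aunt/uncle↔niece/nephew: two paths of length 3 through the shared grandparent pair: r = 2·(1/2)^3 = 1/4).
r to a half-sibling = 0.25 (half-sibs share one parent — one path of length 2: r = (1/2)^2 = 1/4).
Summing one r·B term per recipient: 3·0.125·0.253 + 4·0.5·0.133 + 3·0.25·0.0496 + 2·0.25·0.118 = 0.457075.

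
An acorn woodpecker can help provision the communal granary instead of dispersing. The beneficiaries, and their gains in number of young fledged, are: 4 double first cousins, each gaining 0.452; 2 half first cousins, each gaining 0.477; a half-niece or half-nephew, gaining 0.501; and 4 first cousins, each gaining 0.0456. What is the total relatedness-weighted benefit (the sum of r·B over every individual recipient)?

r to a double first cousin = 1/4 (double first cousins share both grandparent pairs — four paths of length 4: r = 4·(1/2)^4 = 1/4).
r to a half first cousin = 0.0625 (half first cousins share one grandparent — one path of length 4: r = (1/2)^4 = 1/16).
r to a half-niece or half-nephew = 1/8 (half-aunt/uncle↔niece/nephew: one path of length 3: r = (1/2)^3 = 1/8).
r to a first cousin = 0.125 (first cousins share one grandparent pair — two paths of length 4: r = 2·(1/2)^4 = 1/8).
Summing one r·B term per recipient: 4·0.25·0.452 + 2·0.0625·0.477 + 1·0.125·0.501 + 4·0.125·0.0456 = 0.59705.

0.59705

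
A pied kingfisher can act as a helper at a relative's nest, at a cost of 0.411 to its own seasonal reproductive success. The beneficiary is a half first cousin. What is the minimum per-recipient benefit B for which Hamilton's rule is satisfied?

6.576

r to a half first cousin = 1/16 (half first cousins share one grandparent — one path of length 4: r = (1/2)^4 = 1/16).
Hamilton's rule with n recipients of equal r: n·r·B > C, so B > C/(n·r) = 0.411/(1·0.0625) = 6.576.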